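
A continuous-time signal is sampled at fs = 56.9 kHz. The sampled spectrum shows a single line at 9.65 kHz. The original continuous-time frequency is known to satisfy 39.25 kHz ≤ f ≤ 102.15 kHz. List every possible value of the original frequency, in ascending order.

47.25 kHz, 66.55 kHz

Frequencies that alias to 9.65 kHz are k·fs ± 9.65 kHz for integer k ≥ 0.
k=0: 9.65 kHz.
k=1: 47.25 kHz, 66.55 kHz.
k=2: 104.15 kHz, 123.45 kHz.
Within [39.25 kHz, 102.15 kHz]: 47.25 kHz, 66.55 kHz.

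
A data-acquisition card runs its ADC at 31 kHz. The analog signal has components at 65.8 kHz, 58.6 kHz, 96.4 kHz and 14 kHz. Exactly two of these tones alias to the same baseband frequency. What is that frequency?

fs/2 = 15.5 kHz.
65.8 kHz mod fs = 3.8 kHz.
3.8 kHz ≤ fs/2 = 15.5 kHz, appears at 3.8 kHz.
58.6 kHz mod fs = 27.6 kHz.
27.6 kHz > fs/2 = 15.5 kHz, folds to fs − 27.6 kHz = 3.4 kHz.
96.4 kHz mod fs = 3.4 kHz.
3.4 kHz ≤ fs/2 = 15.5 kHz, appears at 3.4 kHz.
14 kHz ≤ fs/2 = 15.5 kHz, passes unchanged.
58.6 kHz and 96.4 kHz both map to 3.4 kHz.

3.4 kHz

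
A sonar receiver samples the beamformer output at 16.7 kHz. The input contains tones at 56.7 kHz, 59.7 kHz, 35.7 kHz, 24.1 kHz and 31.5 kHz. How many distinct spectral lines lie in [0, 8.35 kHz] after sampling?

fs/2 = 8.35 kHz.
56.7 kHz mod fs = 6.6 kHz.
6.6 kHz ≤ fs/2 = 8.35 kHz, appears at 6.6 kHz.
59.7 kHz mod fs = 9.6 kHz.
9.6 kHz > fs/2 = 8.35 kHz, folds to fs − 9.6 kHz = 7.1 kHz.
35.7 kHz mod fs = 2.3 kHz.
2.3 kHz ≤ fs/2 = 8.35 kHz, appears at 2.3 kHz.
24.1 kHz mod fs = 7.4 kHz.
7.4 kHz ≤ fs/2 = 8.35 kHz, appears at 7.4 kHz.
31.5 kHz mod fs = 14.8 kHz.
14.8 kHz > fs/2 = 8.35 kHz, folds to fs − 14.8 kHz = 1.9 kHz.
Distinct values: {1.9 kHz, 2.3 kHz, 6.6 kHz, 7.1 kHz, 7.4 kHz} → 5.

5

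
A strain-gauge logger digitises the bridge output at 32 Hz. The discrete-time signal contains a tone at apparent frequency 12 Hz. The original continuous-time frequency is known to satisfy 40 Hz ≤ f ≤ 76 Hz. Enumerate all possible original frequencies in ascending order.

44 Hz, 52 Hz, 76 Hz

Frequencies that alias to 12 Hz are k·fs ± 12 Hz for integer k ≥ 0.
k=0: 12 Hz.
k=1: 20 Hz, 44 Hz.
k=2: 52 Hz, 76 Hz.
k=3: 84 Hz, 108 Hz.
Within [40 Hz, 76 Hz]: 44 Hz, 52 Hz, 76 Hz.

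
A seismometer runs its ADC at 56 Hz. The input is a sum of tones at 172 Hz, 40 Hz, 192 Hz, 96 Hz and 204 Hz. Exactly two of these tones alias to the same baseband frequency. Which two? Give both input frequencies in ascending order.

40 Hz, 96 Hz

fs/2 = 28 Hz.
172 Hz mod fs = 4 Hz.
4 Hz ≤ fs/2 = 28 Hz, appears at 4 Hz.
40 Hz > fs/2 = 28 Hz, folds to fs − 40 Hz = 16 Hz.
192 Hz mod fs = 24 Hz.
24 Hz ≤ fs/2 = 28 Hz, appears at 24 Hz.
96 Hz mod fs = 40 Hz.
40 Hz > fs/2 = 28 Hz, folds to fs − 40 Hz = 16 Hz.
204 Hz mod fs = 36 Hz.
36 Hz > fs/2 = 28 Hz, folds to fs − 36 Hz = 20 Hz.
40 Hz and 96 Hz both map to 16 Hz.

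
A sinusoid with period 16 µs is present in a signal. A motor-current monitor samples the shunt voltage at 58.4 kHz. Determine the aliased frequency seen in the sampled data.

4.1 kHz

T = 16 µs → f = 1/T = 62.5 kHz.
62.5 kHz mod fs = 4.1 kHz.
4.1 kHz ≤ fs/2 = 29.2 kHz, appears at 4.1 kHz.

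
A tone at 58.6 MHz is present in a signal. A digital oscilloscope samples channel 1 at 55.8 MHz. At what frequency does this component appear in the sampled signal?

58.6 MHz mod fs = 2.8 MHz.
2.8 MHz ≤ fs/2 = 27.9 MHz, appears at 2.8 MHz.

2.8 MHz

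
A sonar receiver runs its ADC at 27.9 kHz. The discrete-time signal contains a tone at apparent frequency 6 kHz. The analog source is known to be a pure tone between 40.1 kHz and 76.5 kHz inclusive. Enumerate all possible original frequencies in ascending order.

Frequencies that alias to 6 kHz are k·fs ± 6 kHz for integer k ≥ 0.
k=0: 6 kHz.
k=1: 21.9 kHz, 33.9 kHz.
k=2: 49.8 kHz, 61.8 kHz.
k=3: 77.7 kHz, 89.7 kHz.
Within [40.1 kHz, 76.5 kHz]: 49.8 kHz, 61.8 kHz.

49.8 kHz, 61.8 kHz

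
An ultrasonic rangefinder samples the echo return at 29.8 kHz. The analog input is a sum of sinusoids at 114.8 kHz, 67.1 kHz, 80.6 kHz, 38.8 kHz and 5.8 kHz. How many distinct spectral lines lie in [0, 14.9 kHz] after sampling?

fs/2 = 14.9 kHz.
114.8 kHz mod fs = 25.4 kHz.
25.4 kHz > fs/2 = 14.9 kHz, folds to fs − 25.4 kHz = 4.4 kHz.
67.1 kHz mod fs = 7.5 kHz.
7.5 kHz ≤ fs/2 = 14.9 kHz, appears at 7.5 kHz.
80.6 kHz mod fs = 21 kHz.
21 kHz > fs/2 = 14.9 kHz, folds to fs − 21 kHz = 8.8 kHz.
38.8 kHz mod fs = 9 kHz.
9 kHz ≤ fs/2 = 14.9 kHz, appears at 9 kHz.
5.8 kHz ≤ fs/2 = 14.9 kHz, passes unchanged.
Distinct values: {4.4 kHz, 5.8 kHz, 7.5 kHz, 8.8 kHz, 9 kHz} → 5.

5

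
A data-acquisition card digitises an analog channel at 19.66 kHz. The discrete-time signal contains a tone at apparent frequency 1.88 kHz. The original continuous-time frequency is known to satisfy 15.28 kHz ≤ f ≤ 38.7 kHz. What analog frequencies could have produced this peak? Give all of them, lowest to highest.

Frequencies that alias to 1.88 kHz are k·fs ± 1.88 kHz for integer k ≥ 0.
k=0: 1.88 kHz.
k=1: 17.78 kHz, 21.54 kHz.
k=2: 37.44 kHz, 41.2 kHz.
k=3: 57.1 kHz, 60.86 kHz.
Within [15.28 kHz, 38.7 kHz]: 17.78 kHz, 21.54 kHz, 37.44 kHz.

17.78 kHz, 21.54 kHz, 37.44 kHz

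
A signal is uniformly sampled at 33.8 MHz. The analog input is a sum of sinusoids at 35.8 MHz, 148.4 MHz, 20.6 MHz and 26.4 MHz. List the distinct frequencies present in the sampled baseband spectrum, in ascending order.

fs/2 = 16.9 MHz.
35.8 MHz mod fs = 2 MHz.
2 MHz ≤ fs/2 = 16.9 MHz, appears at 2 MHz.
148.4 MHz mod fs = 13.2 MHz.
13.2 MHz ≤ fs/2 = 16.9 MHz, appears at 13.2 MHz.
20.6 MHz > fs/2 = 16.9 MHz, folds to fs − 20.6 MHz = 13.2 MHz.
26.4 MHz > fs/2 = 16.9 MHz, folds to fs − 26.4 MHz = 7.4 MHz.
Distinct values: {2 MHz, 7.4 MHz, 13.2 MHz}.

2 MHz, 7.4 MHz, 13.2 MHz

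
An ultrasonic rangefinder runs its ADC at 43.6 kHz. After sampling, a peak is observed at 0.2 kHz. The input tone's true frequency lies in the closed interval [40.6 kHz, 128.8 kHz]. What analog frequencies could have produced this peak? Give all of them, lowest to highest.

Frequencies that alias to 0.2 kHz are k·fs ± 0.2 kHz for integer k ≥ 0.
k=0: 0.2 kHz.
k=1: 43.4 kHz, 43.8 kHz.
k=2: 87 kHz, 87.4 kHz.
k=3: 130.6 kHz, 131 kHz.
Within [40.6 kHz, 128.8 kHz]: 43.4 kHz, 43.8 kHz, 87 kHz, 87.4 kHz.

43.4 kHz, 43.8 kHz, 87 kHz, 87.4 kHz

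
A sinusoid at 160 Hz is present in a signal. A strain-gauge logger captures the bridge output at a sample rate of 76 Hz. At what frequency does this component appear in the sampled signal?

8 Hz

160 Hz mod fs = 8 Hz.
8 Hz ≤ fs/2 = 38 Hz, appears at 8 Hz.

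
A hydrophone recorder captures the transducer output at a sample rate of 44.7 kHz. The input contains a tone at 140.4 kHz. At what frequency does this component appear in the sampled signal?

140.4 kHz mod fs = 6.3 kHz.
6.3 kHz ≤ fs/2 = 22.35 kHz, appears at 6.3 kHz.

6.3 kHz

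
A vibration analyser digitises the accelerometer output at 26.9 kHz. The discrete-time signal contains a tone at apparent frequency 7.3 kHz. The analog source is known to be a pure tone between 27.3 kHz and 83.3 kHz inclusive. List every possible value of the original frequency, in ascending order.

Frequencies that alias to 7.3 kHz are k·fs ± 7.3 kHz for integer k ≥ 0.
k=0: 7.3 kHz.
k=1: 19.6 kHz, 34.2 kHz.
k=2: 46.5 kHz, 61.1 kHz.
k=3: 73.4 kHz, 88 kHz.
k=4: 100.3 kHz, 114.9 kHz.
Within [27.3 kHz, 83.3 kHz]: 34.2 kHz, 46.5 kHz, 61.1 kHz, 73.4 kHz.

34.2 kHz, 46.5 kHz, 61.1 kHz, 73.4 kHz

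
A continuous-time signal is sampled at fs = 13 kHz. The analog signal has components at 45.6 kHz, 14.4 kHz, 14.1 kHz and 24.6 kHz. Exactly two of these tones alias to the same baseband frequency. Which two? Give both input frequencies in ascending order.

fs/2 = 6.5 kHz.
45.6 kHz mod fs = 6.6 kHz.
6.6 kHz > fs/2 = 6.5 kHz, folds to fs − 6.6 kHz = 6.4 kHz.
14.4 kHz mod fs = 1.4 kHz.
1.4 kHz ≤ fs/2 = 6.5 kHz, appears at 1.4 kHz.
14.1 kHz mod fs = 1.1 kHz.
1.1 kHz ≤ fs/2 = 6.5 kHz, appears at 1.1 kHz.
24.6 kHz mod fs = 11.6 kHz.
11.6 kHz > fs/2 = 6.5 kHz, folds to fs − 11.6 kHz = 1.4 kHz.
14.4 kHz and 24.6 kHz both map to 1.4 kHz.

14.4 kHz, 24.6 kHz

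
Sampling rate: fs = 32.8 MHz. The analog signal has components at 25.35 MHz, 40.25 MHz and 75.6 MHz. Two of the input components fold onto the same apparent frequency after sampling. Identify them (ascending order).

fs/2 = 16.4 MHz.
25.35 MHz > fs/2 = 16.4 MHz, folds to fs − 25.35 MHz = 7.45 MHz.
40.25 MHz mod fs = 7.45 MHz.
7.45 MHz ≤ fs/2 = 16.4 MHz, appears at 7.45 MHz.
75.6 MHz mod fs = 10 MHz.
10 MHz ≤ fs/2 = 16.4 MHz, appears at 10 MHz.
25.35 MHz and 40.25 MHz both map to 7.45 MHz.

25.35 MHz, 40.25 MHz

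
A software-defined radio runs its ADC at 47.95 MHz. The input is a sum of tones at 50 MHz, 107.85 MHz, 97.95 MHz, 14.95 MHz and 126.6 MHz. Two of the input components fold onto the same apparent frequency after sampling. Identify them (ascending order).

fs/2 = 23.975 MHz.
50 MHz mod fs = 2.05 MHz.
2.05 MHz ≤ fs/2 = 23.975 MHz, appears at 2.05 MHz.
107.85 MHz mod fs = 11.95 MHz.
11.95 MHz ≤ fs/2 = 23.975 MHz, appears at 11.95 MHz.
97.95 MHz mod fs = 2.05 MHz.
2.05 MHz ≤ fs/2 = 23.975 MHz, appears at 2.05 MHz.
14.95 MHz ≤ fs/2 = 23.975 MHz, passes unchanged.
126.6 MHz mod fs = 30.7 MHz.
30.7 MHz > fs/2 = 23.975 MHz, folds to fs − 30.7 MHz = 17.25 MHz.
50 MHz and 97.95 MHz both map to 2.05 MHz.

50 MHz, 97.95 MHz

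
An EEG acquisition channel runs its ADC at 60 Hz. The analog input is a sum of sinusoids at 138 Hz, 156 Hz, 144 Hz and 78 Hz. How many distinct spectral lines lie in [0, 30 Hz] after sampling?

2

fs/2 = 30 Hz.
138 Hz mod fs = 18 Hz.
18 Hz ≤ fs/2 = 30 Hz, appears at 18 Hz.
156 Hz mod fs = 36 Hz.
36 Hz > fs/2 = 30 Hz, folds to fs − 36 Hz = 24 Hz.
144 Hz mod fs = 24 Hz.
24 Hz ≤ fs/2 = 30 Hz, appears at 24 Hz.
78 Hz mod fs = 18 Hz.
18 Hz ≤ fs/2 = 30 Hz, appears at 18 Hz.
Distinct values: {18 Hz, 24 Hz} → 2.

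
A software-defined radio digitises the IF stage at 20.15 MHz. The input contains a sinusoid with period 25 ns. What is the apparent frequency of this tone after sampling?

T = 25 ns → f = 1/T = 40 MHz.
40 MHz mod fs = 19.85 MHz.
19.85 MHz > fs/2 = 10.075 MHz, folds to fs − 19.85 MHz = 0.3 MHz.

0.3 MHz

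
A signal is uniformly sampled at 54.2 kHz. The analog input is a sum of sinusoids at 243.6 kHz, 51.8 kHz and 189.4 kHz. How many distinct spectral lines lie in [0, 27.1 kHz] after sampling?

2

fs/2 = 27.1 kHz.
243.6 kHz mod fs = 26.8 kHz.
26.8 kHz ≤ fs/2 = 27.1 kHz, appears at 26.8 kHz.
51.8 kHz > fs/2 = 27.1 kHz, folds to fs − 51.8 kHz = 2.4 kHz.
189.4 kHz mod fs = 26.8 kHz.
26.8 kHz ≤ fs/2 = 27.1 kHz, appears at 26.8 kHz.
Distinct values: {2.4 kHz, 26.8 kHz} → 2.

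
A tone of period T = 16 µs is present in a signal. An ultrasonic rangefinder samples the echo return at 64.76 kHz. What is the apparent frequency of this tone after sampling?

2.26 kHz

T = 16 µs → f = 1/T = 62.5 kHz.
62.5 kHz > fs/2 = 32.38 kHz, folds to fs − 62.5 kHz = 2.26 kHz.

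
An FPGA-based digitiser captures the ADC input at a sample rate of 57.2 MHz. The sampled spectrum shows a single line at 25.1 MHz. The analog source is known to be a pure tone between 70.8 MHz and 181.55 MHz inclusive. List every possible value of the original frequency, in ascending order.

82.3 MHz, 89.3 MHz, 139.5 MHz, 146.5 MHz

Frequencies that alias to 25.1 MHz are k·fs ± 25.1 MHz for integer k ≥ 0.
k=0: 25.1 MHz.
k=1: 32.1 MHz, 82.3 MHz.
k=2: 89.3 MHz, 139.5 MHz.
k=3: 146.5 MHz, 196.7 MHz.
k=4: 203.7 MHz, 253.9 MHz.
Within [70.8 MHz, 181.55 MHz]: 82.3 MHz, 89.3 MHz, 139.5 MHz, 146.5 MHz.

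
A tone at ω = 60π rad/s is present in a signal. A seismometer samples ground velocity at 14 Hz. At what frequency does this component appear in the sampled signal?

ω = 60π rad/s → f = ω/(2π) = 30 Hz.
30 Hz mod fs = 2 Hz.
2 Hz ≤ fs/2 = 7 Hz, appears at 2 Hz.

2 Hz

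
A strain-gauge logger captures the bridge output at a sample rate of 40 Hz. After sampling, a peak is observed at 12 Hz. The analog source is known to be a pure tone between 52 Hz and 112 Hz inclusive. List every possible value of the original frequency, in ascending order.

Frequencies that alias to 12 Hz are k·fs ± 12 Hz for integer k ≥ 0.
k=0: 12 Hz.
k=1: 28 Hz, 52 Hz.
k=2: 68 Hz, 92 Hz.
k=3: 108 Hz, 132 Hz.
k=4: 148 Hz, 172 Hz.
Within [52 Hz, 112 Hz]: 52 Hz, 68 Hz, 92 Hz, 108 Hz.

52 Hz, 68 Hz, 92 Hz, 108 Hz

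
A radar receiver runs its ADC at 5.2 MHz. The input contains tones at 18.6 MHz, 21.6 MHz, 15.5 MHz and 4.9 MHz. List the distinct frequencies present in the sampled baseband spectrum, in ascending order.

fs/2 = 2.6 MHz.
18.6 MHz mod fs = 3 MHz.
3 MHz > fs/2 = 2.6 MHz, folds to fs − 3 MHz = 2.2 MHz.
21.6 MHz mod fs = 0.8 MHz.
0.8 MHz ≤ fs/2 = 2.6 MHz, appears at 0.8 MHz.
15.5 MHz mod fs = 5.1 MHz.
5.1 MHz > fs/2 = 2.6 MHz, folds to fs − 5.1 MHz = 0.1 MHz.
4.9 MHz > fs/2 = 2.6 MHz, folds to fs − 4.9 MHz = 0.3 MHz.
Distinct values: {0.1 MHz, 0.3 MHz, 0.8 MHz, 2.2 MHz}.

0.1 MHz, 0.3 MHz, 0.8 MHz, 2.2 MHz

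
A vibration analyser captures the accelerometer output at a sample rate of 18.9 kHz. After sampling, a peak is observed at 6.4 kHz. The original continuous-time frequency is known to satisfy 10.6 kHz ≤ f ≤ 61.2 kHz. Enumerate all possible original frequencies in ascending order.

12.5 kHz, 25.3 kHz, 31.4 kHz, 44.2 kHz, 50.3 kHz

Frequencies that alias to 6.4 kHz are k·fs ± 6.4 kHz for integer k ≥ 0.
k=0: 6.4 kHz.
k=1: 12.5 kHz, 25.3 kHz.
k=2: 31.4 kHz, 44.2 kHz.
k=3: 50.3 kHz, 63.1 kHz.
k=4: 69.2 kHz, 82 kHz.
Within [10.6 kHz, 61.2 kHz]: 12.5 kHz, 25.3 kHz, 31.4 kHz, 44.2 kHz, 50.3 kHz.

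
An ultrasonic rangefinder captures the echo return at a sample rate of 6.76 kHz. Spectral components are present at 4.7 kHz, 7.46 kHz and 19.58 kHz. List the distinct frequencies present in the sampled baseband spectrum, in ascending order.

0.7 kHz, 2.06 kHz

fs/2 = 3.38 kHz.
4.7 kHz > fs/2 = 3.38 kHz, folds to fs − 4.7 kHz = 2.06 kHz.
7.46 kHz mod fs = 0.7 kHz.
0.7 kHz ≤ fs/2 = 3.38 kHz, appears at 0.7 kHz.
19.58 kHz mod fs = 6.06 kHz.
6.06 kHz > fs/2 = 3.38 kHz, folds to fs − 6.06 kHz = 0.7 kHz.
Distinct values: {0.7 kHz, 2.06 kHz}.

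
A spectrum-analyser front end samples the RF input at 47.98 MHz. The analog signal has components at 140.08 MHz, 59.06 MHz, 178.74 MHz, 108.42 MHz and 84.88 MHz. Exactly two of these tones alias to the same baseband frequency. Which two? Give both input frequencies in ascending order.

59.06 MHz, 84.88 MHz

fs/2 = 23.99 MHz.
140.08 MHz mod fs = 44.12 MHz.
44.12 MHz > fs/2 = 23.99 MHz, folds to fs − 44.12 MHz = 3.86 MHz.
59.06 MHz mod fs = 11.08 MHz.
11.08 MHz ≤ fs/2 = 23.99 MHz, appears at 11.08 MHz.
178.74 MHz mod fs = 34.8 MHz.
34.8 MHz > fs/2 = 23.99 MHz, folds to fs − 34.8 MHz = 13.18 MHz.
108.42 MHz mod fs = 12.46 MHz.
12.46 MHz ≤ fs/2 = 23.99 MHz, appears at 12.46 MHz.
84.88 MHz mod fs = 36.9 MHz.
36.9 MHz > fs/2 = 23.99 MHz, folds to fs − 36.9 MHz = 11.08 MHz.
59.06 MHz and 84.88 MHz both map to 11.08 MHz.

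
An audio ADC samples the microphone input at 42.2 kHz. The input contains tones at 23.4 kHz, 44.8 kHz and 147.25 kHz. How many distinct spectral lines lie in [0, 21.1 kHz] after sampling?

3

fs/2 = 21.1 kHz.
23.4 kHz > fs/2 = 21.1 kHz, folds to fs − 23.4 kHz = 18.8 kHz.
44.8 kHz mod fs = 2.6 kHz.
2.6 kHz ≤ fs/2 = 21.1 kHz, appears at 2.6 kHz.
147.25 kHz mod fs = 20.65 kHz.
20.65 kHz ≤ fs/2 = 21.1 kHz, appears at 20.65 kHz.
Distinct values: {2.6 kHz, 18.8 kHz, 20.65 kHz} → 3.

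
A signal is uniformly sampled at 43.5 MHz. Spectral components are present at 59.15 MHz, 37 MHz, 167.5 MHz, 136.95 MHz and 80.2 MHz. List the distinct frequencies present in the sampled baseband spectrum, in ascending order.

fs/2 = 21.75 MHz.
59.15 MHz mod fs = 15.65 MHz.
15.65 MHz ≤ fs/2 = 21.75 MHz, appears at 15.65 MHz.
37 MHz > fs/2 = 21.75 MHz, folds to fs − 37 MHz = 6.5 MHz.
167.5 MHz mod fs = 37 MHz.
37 MHz > fs/2 = 21.75 MHz, folds to fs − 37 MHz = 6.5 MHz.
136.95 MHz mod fs = 6.45 MHz.
6.45 MHz ≤ fs/2 = 21.75 MHz, appears at 6.45 MHz.
80.2 MHz mod fs = 36.7 MHz.
36.7 MHz > fs/2 = 21.75 MHz, folds to fs − 36.7 MHz = 6.8 MHz.
Distinct values: {6.45 MHz, 6.5 MHz, 6.8 MHz, 15.65 MHz}.

6.45 MHz, 6.5 MHz, 6.8 MHz, 15.65 MHz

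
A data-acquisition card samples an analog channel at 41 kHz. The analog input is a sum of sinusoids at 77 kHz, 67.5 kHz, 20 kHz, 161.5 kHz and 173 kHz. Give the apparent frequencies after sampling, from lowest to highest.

2.5 kHz, 5 kHz, 9 kHz, 14.5 kHz, 20 kHz

fs/2 = 20.5 kHz.
77 kHz mod fs = 36 kHz.
36 kHz > fs/2 = 20.5 kHz, folds to fs − 36 kHz = 5 kHz.
67.5 kHz mod fs = 26.5 kHz.
26.5 kHz > fs/2 = 20.5 kHz, folds to fs − 26.5 kHz = 14.5 kHz.
20 kHz ≤ fs/2 = 20.5 kHz, passes unchanged.
161.5 kHz mod fs = 38.5 kHz.
38.5 kHz > fs/2 = 20.5 kHz, folds to fs − 38.5 kHz = 2.5 kHz.
173 kHz mod fs = 9 kHz.
9 kHz ≤ fs/2 = 20.5 kHz, appears at 9 kHz.
Distinct values: {2.5 kHz, 5 kHz, 9 kHz, 14.5 kHz, 20 kHz}.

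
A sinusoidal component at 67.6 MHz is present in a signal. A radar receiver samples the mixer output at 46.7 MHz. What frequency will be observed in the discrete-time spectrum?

20.9 MHz

67.6 MHz mod fs = 20.9 MHz.
20.9 MHz ≤ fs/2 = 23.35 MHz, appears at 20.9 MHz.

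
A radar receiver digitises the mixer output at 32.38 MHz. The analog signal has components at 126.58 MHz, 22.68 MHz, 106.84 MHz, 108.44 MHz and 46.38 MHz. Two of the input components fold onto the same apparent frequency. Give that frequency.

9.7 MHz

fs/2 = 16.19 MHz.
126.58 MHz mod fs = 29.44 MHz.
29.44 MHz > fs/2 = 16.19 MHz, folds to fs − 29.44 MHz = 2.94 MHz.
22.68 MHz > fs/2 = 16.19 MHz, folds to fs − 22.68 MHz = 9.7 MHz.
106.84 MHz mod fs = 9.7 MHz.
9.7 MHz ≤ fs/2 = 16.19 MHz, appears at 9.7 MHz.
108.44 MHz mod fs = 11.3 MHz.
11.3 MHz ≤ fs/2 = 16.19 MHz, appears at 11.3 MHz.
46.38 MHz mod fs = 14 MHz.
14 MHz ≤ fs/2 = 16.19 MHz, appears at 14 MHz.
22.68 MHz and 106.84 MHz both map to 9.7 MHz.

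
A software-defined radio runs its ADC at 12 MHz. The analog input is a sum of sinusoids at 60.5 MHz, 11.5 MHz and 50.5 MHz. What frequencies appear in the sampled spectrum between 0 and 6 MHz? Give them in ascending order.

fs/2 = 6 MHz.
60.5 MHz mod fs = 0.5 MHz.
0.5 MHz ≤ fs/2 = 6 MHz, appears at 0.5 MHz.
11.5 MHz > fs/2 = 6 MHz, folds to fs − 11.5 MHz = 0.5 MHz.
50.5 MHz mod fs = 2.5 MHz.
2.5 MHz ≤ fs/2 = 6 MHz, appears at 2.5 MHz.
Distinct values: {0.5 MHz, 2.5 MHz}.

0.5 MHz, 2.5 MHz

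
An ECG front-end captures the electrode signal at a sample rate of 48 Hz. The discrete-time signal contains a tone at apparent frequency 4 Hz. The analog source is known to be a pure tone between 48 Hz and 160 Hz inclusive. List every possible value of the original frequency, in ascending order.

52 Hz, 92 Hz, 100 Hz, 140 Hz, 148 Hz

Frequencies that alias to 4 Hz are k·fs ± 4 Hz for integer k ≥ 0.
k=0: 4 Hz.
k=1: 44 Hz, 52 Hz.
k=2: 92 Hz, 100 Hz.
k=3: 140 Hz, 148 Hz.
k=4: 188 Hz, 196 Hz.
Within [48 Hz, 160 Hz]: 52 Hz, 92 Hz, 100 Hz, 140 Hz, 148 Hz.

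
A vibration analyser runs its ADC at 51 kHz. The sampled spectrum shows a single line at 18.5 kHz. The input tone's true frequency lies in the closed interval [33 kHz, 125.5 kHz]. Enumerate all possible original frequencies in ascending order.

Frequencies that alias to 18.5 kHz are k·fs ± 18.5 kHz for integer k ≥ 0.
k=0: 18.5 kHz.
k=1: 32.5 kHz, 69.5 kHz.
k=2: 83.5 kHz, 120.5 kHz.
k=3: 134.5 kHz, 171.5 kHz.
Within [33 kHz, 125.5 kHz]: 69.5 kHz, 83.5 kHz, 120.5 kHz.

69.5 kHz, 83.5 kHz, 120.5 kHz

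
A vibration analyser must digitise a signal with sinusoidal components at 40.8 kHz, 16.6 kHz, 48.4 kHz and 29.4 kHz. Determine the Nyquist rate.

96.8 kHz

Highest-frequency component: 48.4 kHz.
Nyquist rate = 2 × 48.4 kHz = 96.8 kHz.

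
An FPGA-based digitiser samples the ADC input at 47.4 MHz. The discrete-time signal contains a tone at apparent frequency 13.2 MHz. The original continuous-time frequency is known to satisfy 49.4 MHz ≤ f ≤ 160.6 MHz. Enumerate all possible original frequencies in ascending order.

60.6 MHz, 81.6 MHz, 108 MHz, 129 MHz, 155.4 MHz

Frequencies that alias to 13.2 MHz are k·fs ± 13.2 MHz for integer k ≥ 0.
k=0: 13.2 MHz.
k=1: 34.2 MHz, 60.6 MHz.
k=2: 81.6 MHz, 108 MHz.
k=3: 129 MHz, 155.4 MHz.
k=4: 176.4 MHz, 202.8 MHz.
Within [49.4 MHz, 160.6 MHz]: 60.6 MHz, 81.6 MHz, 108 MHz, 129 MHz, 155.4 MHz.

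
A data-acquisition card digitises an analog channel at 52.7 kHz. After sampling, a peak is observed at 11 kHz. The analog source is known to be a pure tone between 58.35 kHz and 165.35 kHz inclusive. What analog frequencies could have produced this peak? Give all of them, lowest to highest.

Frequencies that alias to 11 kHz are k·fs ± 11 kHz for integer k ≥ 0.
k=0: 11 kHz.
k=1: 41.7 kHz, 63.7 kHz.
k=2: 94.4 kHz, 116.4 kHz.
k=3: 147.1 kHz, 169.1 kHz.
k=4: 199.8 kHz, 221.8 kHz.
Within [58.35 kHz, 165.35 kHz]: 63.7 kHz, 94.4 kHz, 116.4 kHz, 147.1 kHz.

63.7 kHz, 94.4 kHz, 116.4 kHz, 147.1 kHz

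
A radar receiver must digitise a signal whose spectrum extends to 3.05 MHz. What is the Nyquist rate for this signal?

Nyquist rate = 2 × 3.05 MHz = 6.1 MHz.

6.1 MHz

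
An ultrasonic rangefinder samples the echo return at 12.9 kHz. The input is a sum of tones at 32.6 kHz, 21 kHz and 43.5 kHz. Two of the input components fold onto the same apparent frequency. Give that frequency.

fs/2 = 6.45 kHz.
32.6 kHz mod fs = 6.8 kHz.
6.8 kHz > fs/2 = 6.45 kHz, folds to fs − 6.8 kHz = 6.1 kHz.
21 kHz mod fs = 8.1 kHz.
8.1 kHz > fs/2 = 6.45 kHz, folds to fs − 8.1 kHz = 4.8 kHz.
43.5 kHz mod fs = 4.8 kHz.
4.8 kHz ≤ fs/2 = 6.45 kHz, appears at 4.8 kHz.
21 kHz and 43.5 kHz both map to 4.8 kHz.

4.8 kHz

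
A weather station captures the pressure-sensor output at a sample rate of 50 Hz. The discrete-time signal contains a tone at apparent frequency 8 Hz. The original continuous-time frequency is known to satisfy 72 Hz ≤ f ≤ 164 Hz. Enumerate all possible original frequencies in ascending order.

Frequencies that alias to 8 Hz are k·fs ± 8 Hz for integer k ≥ 0.
k=0: 8 Hz.
k=1: 42 Hz, 58 Hz.
k=2: 92 Hz, 108 Hz.
k=3: 142 Hz, 158 Hz.
k=4: 192 Hz, 208 Hz.
Within [72 Hz, 164 Hz]: 92 Hz, 108 Hz, 142 Hz, 158 Hz.

92 Hz, 108 Hz, 142 Hz, 158 Hz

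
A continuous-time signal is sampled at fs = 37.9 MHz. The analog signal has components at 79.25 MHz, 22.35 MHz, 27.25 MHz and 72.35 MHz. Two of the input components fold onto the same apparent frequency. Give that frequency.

fs/2 = 18.95 MHz.
79.25 MHz mod fs = 3.45 MHz.
3.45 MHz ≤ fs/2 = 18.95 MHz, appears at 3.45 MHz.
22.35 MHz > fs/2 = 18.95 MHz, folds to fs − 22.35 MHz = 15.55 MHz.
27.25 MHz > fs/2 = 18.95 MHz, folds to fs − 27.25 MHz = 10.65 MHz.
72.35 MHz mod fs = 34.45 MHz.
34.45 MHz > fs/2 = 18.95 MHz, folds to fs − 34.45 MHz = 3.45 MHz.
72.35 MHz and 79.25 MHz both map to 3.45 MHz.

3.45 MHz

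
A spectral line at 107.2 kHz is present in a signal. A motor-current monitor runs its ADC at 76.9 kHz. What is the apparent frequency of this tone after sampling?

30.3 kHz

107.2 kHz mod fs = 30.3 kHz.
30.3 kHz ≤ fs/2 = 38.45 kHz, appears at 30.3 kHz.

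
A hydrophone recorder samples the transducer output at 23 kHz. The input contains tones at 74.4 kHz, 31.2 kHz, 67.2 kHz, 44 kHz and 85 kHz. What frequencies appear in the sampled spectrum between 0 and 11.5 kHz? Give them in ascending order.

fs/2 = 11.5 kHz.
74.4 kHz mod fs = 5.4 kHz.
5.4 kHz ≤ fs/2 = 11.5 kHz, appears at 5.4 kHz.
31.2 kHz mod fs = 8.2 kHz.
8.2 kHz ≤ fs/2 = 11.5 kHz, appears at 8.2 kHz.
67.2 kHz mod fs = 21.2 kHz.
21.2 kHz > fs/2 = 11.5 kHz, folds to fs − 21.2 kHz = 1.8 kHz.
44 kHz mod fs = 21 kHz.
21 kHz > fs/2 = 11.5 kHz, folds to fs − 21 kHz = 2 kHz.
85 kHz mod fs = 16 kHz.
16 kHz > fs/2 = 11.5 kHz, folds to fs − 16 kHz = 7 kHz.
Distinct values: {1.8 kHz, 2 kHz, 5.4 kHz, 7 kHz, 8.2 kHz}.

1.8 kHz, 2 kHz, 5.4 kHz, 7 kHz, 8.2 kHz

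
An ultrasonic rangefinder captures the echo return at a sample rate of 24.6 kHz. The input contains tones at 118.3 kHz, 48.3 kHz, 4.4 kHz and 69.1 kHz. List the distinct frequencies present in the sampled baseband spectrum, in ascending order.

0.9 kHz, 4.4 kHz, 4.7 kHz

fs/2 = 12.3 kHz.
118.3 kHz mod fs = 19.9 kHz.
19.9 kHz > fs/2 = 12.3 kHz, folds to fs − 19.9 kHz = 4.7 kHz.
48.3 kHz mod fs = 23.7 kHz.
23.7 kHz > fs/2 = 12.3 kHz, folds to fs − 23.7 kHz = 0.9 kHz.
4.4 kHz ≤ fs/2 = 12.3 kHz, passes unchanged.
69.1 kHz mod fs = 19.9 kHz.
19.9 kHz > fs/2 = 12.3 kHz, folds to fs − 19.9 kHz = 4.7 kHz.
Distinct values: {0.9 kHz, 4.4 kHz, 4.7 kHz}.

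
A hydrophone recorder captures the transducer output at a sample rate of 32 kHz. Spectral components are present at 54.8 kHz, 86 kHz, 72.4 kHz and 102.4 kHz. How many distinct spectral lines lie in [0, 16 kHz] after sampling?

4

fs/2 = 16 kHz.
54.8 kHz mod fs = 22.8 kHz.
22.8 kHz > fs/2 = 16 kHz, folds to fs − 22.8 kHz = 9.2 kHz.
86 kHz mod fs = 22 kHz.
22 kHz > fs/2 = 16 kHz, folds to fs − 22 kHz = 10 kHz.
72.4 kHz mod fs = 8.4 kHz.
8.4 kHz ≤ fs/2 = 16 kHz, appears at 8.4 kHz.
102.4 kHz mod fs = 6.4 kHz.
6.4 kHz ≤ fs/2 = 16 kHz, appears at 6.4 kHz.
Distinct values: {6.4 kHz, 8.4 kHz, 9.2 kHz, 10 kHz} → 4.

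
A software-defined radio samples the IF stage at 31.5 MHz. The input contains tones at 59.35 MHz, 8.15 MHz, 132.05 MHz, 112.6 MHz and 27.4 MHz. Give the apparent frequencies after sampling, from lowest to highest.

fs/2 = 15.75 MHz.
59.35 MHz mod fs = 27.85 MHz.
27.85 MHz > fs/2 = 15.75 MHz, folds to fs − 27.85 MHz = 3.65 MHz.
8.15 MHz ≤ fs/2 = 15.75 MHz, passes unchanged.
132.05 MHz mod fs = 6.05 MHz.
6.05 MHz ≤ fs/2 = 15.75 MHz, appears at 6.05 MHz.
112.6 MHz mod fs = 18.1 MHz.
18.1 MHz > fs/2 = 15.75 MHz, folds to fs − 18.1 MHz = 13.4 MHz.
27.4 MHz > fs/2 = 15.75 MHz, folds to fs − 27.4 MHz = 4.1 MHz.
Distinct values: {3.65 MHz, 4.1 MHz, 6.05 MHz, 8.15 MHz, 13.4 MHz}.

3.65 MHz, 4.1 MHz, 6.05 MHz, 8.15 MHz, 13.4 MHz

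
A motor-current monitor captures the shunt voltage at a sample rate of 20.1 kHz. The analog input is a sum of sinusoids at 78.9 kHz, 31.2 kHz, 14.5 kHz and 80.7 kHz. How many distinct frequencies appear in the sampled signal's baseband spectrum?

fs/2 = 10.05 kHz.
78.9 kHz mod fs = 18.6 kHz.
18.6 kHz > fs/2 = 10.05 kHz, folds to fs − 18.6 kHz = 1.5 kHz.
31.2 kHz mod fs = 11.1 kHz.
11.1 kHz > fs/2 = 10.05 kHz, folds to fs − 11.1 kHz = 9 kHz.
14.5 kHz > fs/2 = 10.05 kHz, folds to fs − 14.5 kHz = 5.6 kHz.
80.7 kHz mod fs = 0.3 kHz.
0.3 kHz ≤ fs/2 = 10.05 kHz, appears at 0.3 kHz.
Distinct values: {0.3 kHz, 1.5 kHz, 5.6 kHz, 9 kHz} → 4.

4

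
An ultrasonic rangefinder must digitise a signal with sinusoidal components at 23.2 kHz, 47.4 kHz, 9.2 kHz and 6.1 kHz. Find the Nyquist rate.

Highest-frequency component: 47.4 kHz.
Nyquist rate = 2 × 47.4 kHz = 94.8 kHz.

94.8 kHz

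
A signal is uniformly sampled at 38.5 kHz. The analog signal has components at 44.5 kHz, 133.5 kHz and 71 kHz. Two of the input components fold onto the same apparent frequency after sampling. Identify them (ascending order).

44.5 kHz, 71 kHz

fs/2 = 19.25 kHz.
44.5 kHz mod fs = 6 kHz.
6 kHz ≤ fs/2 = 19.25 kHz, appears at 6 kHz.
133.5 kHz mod fs = 18 kHz.
18 kHz ≤ fs/2 = 19.25 kHz, appears at 18 kHz.
71 kHz mod fs = 32.5 kHz.
32.5 kHz > fs/2 = 19.25 kHz, folds to fs − 32.5 kHz = 6 kHz.
44.5 kHz and 71 kHz both map to 6 kHz.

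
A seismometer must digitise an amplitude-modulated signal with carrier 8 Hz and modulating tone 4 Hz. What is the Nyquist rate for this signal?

24 Hz

AM sidebands sit at fc ± fm = 4 Hz and 12 Hz.
Highest-frequency component: 12 Hz.
Nyquist rate = 2 × 12 Hz = 24 Hz.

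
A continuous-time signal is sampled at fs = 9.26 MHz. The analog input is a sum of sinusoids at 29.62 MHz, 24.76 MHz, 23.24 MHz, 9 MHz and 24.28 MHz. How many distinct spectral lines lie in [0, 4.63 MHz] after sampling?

5

fs/2 = 4.63 MHz.
29.62 MHz mod fs = 1.84 MHz.
1.84 MHz ≤ fs/2 = 4.63 MHz, appears at 1.84 MHz.
24.76 MHz mod fs = 6.24 MHz.
6.24 MHz > fs/2 = 4.63 MHz, folds to fs − 6.24 MHz = 3.02 MHz.
23.24 MHz mod fs = 4.72 MHz.
4.72 MHz > fs/2 = 4.63 MHz, folds to fs − 4.72 MHz = 4.54 MHz.
9 MHz > fs/2 = 4.63 MHz, folds to fs − 9 MHz = 0.26 MHz.
24.28 MHz mod fs = 5.76 MHz.
5.76 MHz > fs/2 = 4.63 MHz, folds to fs − 5.76 MHz = 3.5 MHz.
Distinct values: {0.26 MHz, 1.84 MHz, 3.02 MHz, 3.5 MHz, 4.54 MHz} → 5.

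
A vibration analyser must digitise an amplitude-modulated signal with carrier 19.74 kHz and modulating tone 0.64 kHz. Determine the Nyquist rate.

AM sidebands sit at fc ± fm = 19.1 kHz and 20.38 kHz.
Highest-frequency component: 20.38 kHz.
Nyquist rate = 2 × 20.38 kHz = 40.76 kHz.

40.76 kHz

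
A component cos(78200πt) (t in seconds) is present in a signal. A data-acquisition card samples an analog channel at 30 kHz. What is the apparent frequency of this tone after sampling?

9.1 kHz

ω = 78200π rad/s → f = ω/(2π) = 39100 Hz = 39.1 kHz.
39.1 kHz mod fs = 9.1 kHz.
9.1 kHz ≤ fs/2 = 15 kHz, appears at 9.1 kHz.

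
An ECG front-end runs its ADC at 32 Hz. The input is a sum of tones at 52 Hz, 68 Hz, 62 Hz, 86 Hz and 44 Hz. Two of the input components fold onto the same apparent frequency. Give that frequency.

fs/2 = 16 Hz.
52 Hz mod fs = 20 Hz.
20 Hz > fs/2 = 16 Hz, folds to fs − 20 Hz = 12 Hz.
68 Hz mod fs = 4 Hz.
4 Hz ≤ fs/2 = 16 Hz, appears at 4 Hz.
62 Hz mod fs = 30 Hz.
30 Hz > fs/2 = 16 Hz, folds to fs − 30 Hz = 2 Hz.
86 Hz mod fs = 22 Hz.
22 Hz > fs/2 = 16 Hz, folds to fs − 22 Hz = 10 Hz.
44 Hz mod fs = 12 Hz.
12 Hz ≤ fs/2 = 16 Hz, appears at 12 Hz.
44 Hz and 52 Hz both map to 12 Hz.

12 Hz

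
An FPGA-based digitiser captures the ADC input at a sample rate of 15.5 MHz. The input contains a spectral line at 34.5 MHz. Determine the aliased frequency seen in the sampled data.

34.5 MHz mod fs = 3.5 MHz.
3.5 MHz ≤ fs/2 = 7.75 MHz, appears at 3.5 MHz.

3.5 MHz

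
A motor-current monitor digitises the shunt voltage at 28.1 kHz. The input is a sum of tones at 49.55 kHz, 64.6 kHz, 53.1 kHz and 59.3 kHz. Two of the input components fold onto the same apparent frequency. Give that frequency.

3.1 kHz

fs/2 = 14.05 kHz.
49.55 kHz mod fs = 21.45 kHz.
21.45 kHz > fs/2 = 14.05 kHz, folds to fs − 21.45 kHz = 6.65 kHz.
64.6 kHz mod fs = 8.4 kHz.
8.4 kHz ≤ fs/2 = 14.05 kHz, appears at 8.4 kHz.
53.1 kHz mod fs = 25 kHz.
25 kHz > fs/2 = 14.05 kHz, folds to fs − 25 kHz = 3.1 kHz.
59.3 kHz mod fs = 3.1 kHz.
3.1 kHz ≤ fs/2 = 14.05 kHz, appears at 3.1 kHz.
53.1 kHz and 59.3 kHz both map to 3.1 kHz.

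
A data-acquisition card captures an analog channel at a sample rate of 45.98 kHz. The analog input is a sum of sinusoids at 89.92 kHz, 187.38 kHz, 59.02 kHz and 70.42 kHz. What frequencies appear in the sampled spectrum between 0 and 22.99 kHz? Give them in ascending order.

fs/2 = 22.99 kHz.
89.92 kHz mod fs = 43.94 kHz.
43.94 kHz > fs/2 = 22.99 kHz, folds to fs − 43.94 kHz = 2.04 kHz.
187.38 kHz mod fs = 3.46 kHz.
3.46 kHz ≤ fs/2 = 22.99 kHz, appears at 3.46 kHz.
59.02 kHz mod fs = 13.04 kHz.
13.04 kHz ≤ fs/2 = 22.99 kHz, appears at 13.04 kHz.
70.42 kHz mod fs = 24.44 kHz.
24.44 kHz > fs/2 = 22.99 kHz, folds to fs − 24.44 kHz = 21.54 kHz.
Distinct values: {2.04 kHz, 3.46 kHz, 13.04 kHz, 21.54 kHz}.

2.04 kHz, 3.46 kHz, 13.04 kHz, 21.54 kHz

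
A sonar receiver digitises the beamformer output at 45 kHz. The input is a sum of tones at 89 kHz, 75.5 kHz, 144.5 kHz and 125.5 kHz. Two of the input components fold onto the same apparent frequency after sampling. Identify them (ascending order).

125.5 kHz, 144.5 kHz

fs/2 = 22.5 kHz.
89 kHz mod fs = 44 kHz.
44 kHz > fs/2 = 22.5 kHz, folds to fs − 44 kHz = 1 kHz.
75.5 kHz mod fs = 30.5 kHz.
30.5 kHz > fs/2 = 22.5 kHz, folds to fs − 30.5 kHz = 14.5 kHz.
144.5 kHz mod fs = 9.5 kHz.
9.5 kHz ≤ fs/2 = 22.5 kHz, appears at 9.5 kHz.
125.5 kHz mod fs = 35.5 kHz.
35.5 kHz > fs/2 = 22.5 kHz, folds to fs − 35.5 kHz = 9.5 kHz.
125.5 kHz and 144.5 kHz both map to 9.5 kHz.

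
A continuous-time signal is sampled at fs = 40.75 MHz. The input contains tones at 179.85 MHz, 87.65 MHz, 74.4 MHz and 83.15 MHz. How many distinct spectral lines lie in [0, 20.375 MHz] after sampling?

fs/2 = 20.375 MHz.
179.85 MHz mod fs = 16.85 MHz.
16.85 MHz ≤ fs/2 = 20.375 MHz, appears at 16.85 MHz.
87.65 MHz mod fs = 6.15 MHz.
6.15 MHz ≤ fs/2 = 20.375 MHz, appears at 6.15 MHz.
74.4 MHz mod fs = 33.65 MHz.
33.65 MHz > fs/2 = 20.375 MHz, folds to fs − 33.65 MHz = 7.1 MHz.
83.15 MHz mod fs = 1.65 MHz.
1.65 MHz ≤ fs/2 = 20.375 MHz, appears at 1.65 MHz.
Distinct values: {1.65 MHz, 6.15 MHz, 7.1 MHz, 16.85 MHz} → 4.

4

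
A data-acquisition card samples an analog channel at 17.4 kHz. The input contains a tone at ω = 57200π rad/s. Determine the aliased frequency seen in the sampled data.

6.2 kHz

ω = 57200π rad/s → f = ω/(2π) = 28600 Hz = 28.6 kHz.
28.6 kHz mod fs = 11.2 kHz.
11.2 kHz > fs/2 = 8.7 kHz, folds to fs − 11.2 kHz = 6.2 kHz.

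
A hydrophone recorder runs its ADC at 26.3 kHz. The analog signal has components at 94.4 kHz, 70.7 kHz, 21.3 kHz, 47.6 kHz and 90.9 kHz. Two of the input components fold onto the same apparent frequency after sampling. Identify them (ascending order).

21.3 kHz, 47.6 kHz

fs/2 = 13.15 kHz.
94.4 kHz mod fs = 15.5 kHz.
15.5 kHz > fs/2 = 13.15 kHz, folds to fs − 15.5 kHz = 10.8 kHz.
70.7 kHz mod fs = 18.1 kHz.
18.1 kHz > fs/2 = 13.15 kHz, folds to fs − 18.1 kHz = 8.2 kHz.
21.3 kHz > fs/2 = 13.15 kHz, folds to fs − 21.3 kHz = 5 kHz.
47.6 kHz mod fs = 21.3 kHz.
21.3 kHz > fs/2 = 13.15 kHz, folds to fs − 21.3 kHz = 5 kHz.
90.9 kHz mod fs = 12 kHz.
12 kHz ≤ fs/2 = 13.15 kHz, appears at 12 kHz.
21.3 kHz and 47.6 kHz both map to 5 kHz.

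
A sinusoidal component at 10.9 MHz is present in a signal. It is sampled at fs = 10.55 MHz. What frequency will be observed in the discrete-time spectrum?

0.35 MHz

10.9 MHz mod fs = 0.35 MHz.
0.35 MHz ≤ fs/2 = 5.275 MHz, appears at 0.35 MHz.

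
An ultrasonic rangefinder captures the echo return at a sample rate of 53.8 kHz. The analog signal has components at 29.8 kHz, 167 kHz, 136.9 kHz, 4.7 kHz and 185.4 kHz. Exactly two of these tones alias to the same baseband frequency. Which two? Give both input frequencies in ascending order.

fs/2 = 26.9 kHz.
29.8 kHz > fs/2 = 26.9 kHz, folds to fs − 29.8 kHz = 24 kHz.
167 kHz mod fs = 5.6 kHz.
5.6 kHz ≤ fs/2 = 26.9 kHz, appears at 5.6 kHz.
136.9 kHz mod fs = 29.3 kHz.
29.3 kHz > fs/2 = 26.9 kHz, folds to fs − 29.3 kHz = 24.5 kHz.
4.7 kHz ≤ fs/2 = 26.9 kHz, passes unchanged.
185.4 kHz mod fs = 24 kHz.
24 kHz ≤ fs/2 = 26.9 kHz, appears at 24 kHz.
29.8 kHz and 185.4 kHz both map to 24 kHz.

29.8 kHz, 185.4 kHz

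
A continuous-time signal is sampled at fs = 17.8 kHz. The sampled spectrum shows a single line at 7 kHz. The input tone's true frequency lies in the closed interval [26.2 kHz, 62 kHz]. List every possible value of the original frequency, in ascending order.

28.6 kHz, 42.6 kHz, 46.4 kHz, 60.4 kHz

Frequencies that alias to 7 kHz are k·fs ± 7 kHz for integer k ≥ 0.
k=0: 7 kHz.
k=1: 10.8 kHz, 24.8 kHz.
k=2: 28.6 kHz, 42.6 kHz.
k=3: 46.4 kHz, 60.4 kHz.
k=4: 64.2 kHz, 78.2 kHz.
Within [26.2 kHz, 62 kHz]: 28.6 kHz, 42.6 kHz, 46.4 kHz, 60.4 kHz.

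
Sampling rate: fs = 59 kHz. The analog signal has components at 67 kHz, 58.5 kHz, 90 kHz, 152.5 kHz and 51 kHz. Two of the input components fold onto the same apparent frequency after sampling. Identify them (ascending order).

51 kHz, 67 kHz

fs/2 = 29.5 kHz.
67 kHz mod fs = 8 kHz.
8 kHz ≤ fs/2 = 29.5 kHz, appears at 8 kHz.
58.5 kHz > fs/2 = 29.5 kHz, folds to fs − 58.5 kHz = 0.5 kHz.
90 kHz mod fs = 31 kHz.
31 kHz > fs/2 = 29.5 kHz, folds to fs − 31 kHz = 28 kHz.
152.5 kHz mod fs = 34.5 kHz.
34.5 kHz > fs/2 = 29.5 kHz, folds to fs − 34.5 kHz = 24.5 kHz.
51 kHz > fs/2 = 29.5 kHz, folds to fs − 51 kHz = 8 kHz.
51 kHz and 67 kHz both map to 8 kHz.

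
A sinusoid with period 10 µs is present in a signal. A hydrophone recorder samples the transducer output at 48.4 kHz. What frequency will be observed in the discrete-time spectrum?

3.2 kHz

T = 10 µs → f = 1/T = 100 kHz.
100 kHz mod fs = 3.2 kHz.
3.2 kHz ≤ fs/2 = 24.2 kHz, appears at 3.2 kHz.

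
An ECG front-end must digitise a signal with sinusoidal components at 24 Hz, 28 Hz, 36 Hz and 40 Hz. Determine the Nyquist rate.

Highest-frequency component: 40 Hz.
Nyquist rate = 2 × 40 Hz = 80 Hz.

80 Hz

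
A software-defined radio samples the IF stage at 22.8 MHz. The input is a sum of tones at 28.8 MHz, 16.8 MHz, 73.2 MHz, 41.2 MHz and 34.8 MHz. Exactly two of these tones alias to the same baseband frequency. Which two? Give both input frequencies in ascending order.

16.8 MHz, 28.8 MHz

fs/2 = 11.4 MHz.
28.8 MHz mod fs = 6 MHz.
6 MHz ≤ fs/2 = 11.4 MHz, appears at 6 MHz.
16.8 MHz > fs/2 = 11.4 MHz, folds to fs − 16.8 MHz = 6 MHz.
73.2 MHz mod fs = 4.8 MHz.
4.8 MHz ≤ fs/2 = 11.4 MHz, appears at 4.8 MHz.
41.2 MHz mod fs = 18.4 MHz.
18.4 MHz > fs/2 = 11.4 MHz, folds to fs − 18.4 MHz = 4.4 MHz.
34.8 MHz mod fs = 12 MHz.
12 MHz > fs/2 = 11.4 MHz, folds to fs − 12 MHz = 10.8 MHz.
16.8 MHz and 28.8 MHz both map to 6 MHz.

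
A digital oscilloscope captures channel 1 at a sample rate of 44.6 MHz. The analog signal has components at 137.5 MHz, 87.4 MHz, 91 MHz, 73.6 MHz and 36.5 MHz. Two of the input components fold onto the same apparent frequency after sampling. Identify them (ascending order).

87.4 MHz, 91 MHz

fs/2 = 22.3 MHz.
137.5 MHz mod fs = 3.7 MHz.
3.7 MHz ≤ fs/2 = 22.3 MHz, appears at 3.7 MHz.
87.4 MHz mod fs = 42.8 MHz.
42.8 MHz > fs/2 = 22.3 MHz, folds to fs − 42.8 MHz = 1.8 MHz.
91 MHz mod fs = 1.8 MHz.
1.8 MHz ≤ fs/2 = 22.3 MHz, appears at 1.8 MHz.
73.6 MHz mod fs = 29 MHz.
29 MHz > fs/2 = 22.3 MHz, folds to fs − 29 MHz = 15.6 MHz.
36.5 MHz > fs/2 = 22.3 MHz, folds to fs − 36.5 MHz = 8.1 MHz.
87.4 MHz and 91 MHz both map to 1.8 MHz.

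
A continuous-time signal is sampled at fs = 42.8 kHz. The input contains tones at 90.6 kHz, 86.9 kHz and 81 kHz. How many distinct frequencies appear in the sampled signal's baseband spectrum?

fs/2 = 21.4 kHz.
90.6 kHz mod fs = 5 kHz.
5 kHz ≤ fs/2 = 21.4 kHz, appears at 5 kHz.
86.9 kHz mod fs = 1.3 kHz.
1.3 kHz ≤ fs/2 = 21.4 kHz, appears at 1.3 kHz.
81 kHz mod fs = 38.2 kHz.
38.2 kHz > fs/2 = 21.4 kHz, folds to fs − 38.2 kHz = 4.6 kHz.
Distinct values: {1.3 kHz, 4.6 kHz, 5 kHz} → 3.

3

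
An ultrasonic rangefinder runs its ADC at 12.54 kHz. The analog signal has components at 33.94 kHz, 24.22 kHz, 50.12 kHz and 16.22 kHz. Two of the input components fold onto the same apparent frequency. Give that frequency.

3.68 kHz

fs/2 = 6.27 kHz.
33.94 kHz mod fs = 8.86 kHz.
8.86 kHz > fs/2 = 6.27 kHz, folds to fs − 8.86 kHz = 3.68 kHz.
24.22 kHz mod fs = 11.68 kHz.
11.68 kHz > fs/2 = 6.27 kHz, folds to fs − 11.68 kHz = 0.86 kHz.
50.12 kHz mod fs = 12.5 kHz.
12.5 kHz > fs/2 = 6.27 kHz, folds to fs − 12.5 kHz = 0.04 kHz.
16.22 kHz mod fs = 3.68 kHz.
3.68 kHz ≤ fs/2 = 6.27 kHz, appears at 3.68 kHz.
16.22 kHz and 33.94 kHz both map to 3.68 kHz.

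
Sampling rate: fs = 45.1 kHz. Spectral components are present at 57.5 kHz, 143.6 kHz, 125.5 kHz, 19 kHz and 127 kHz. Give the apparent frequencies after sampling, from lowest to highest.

fs/2 = 22.55 kHz.
57.5 kHz mod fs = 12.4 kHz.
12.4 kHz ≤ fs/2 = 22.55 kHz, appears at 12.4 kHz.
143.6 kHz mod fs = 8.3 kHz.
8.3 kHz ≤ fs/2 = 22.55 kHz, appears at 8.3 kHz.
125.5 kHz mod fs = 35.3 kHz.
35.3 kHz > fs/2 = 22.55 kHz, folds to fs − 35.3 kHz = 9.8 kHz.
19 kHz ≤ fs/2 = 22.55 kHz, passes unchanged.
127 kHz mod fs = 36.8 kHz.
36.8 kHz > fs/2 = 22.55 kHz, folds to fs − 36.8 kHz = 8.3 kHz.
Distinct values: {8.3 kHz, 9.8 kHz, 12.4 kHz, 19 kHz}.

8.3 kHz, 9.8 kHz, 12.4 kHz, 19 kHz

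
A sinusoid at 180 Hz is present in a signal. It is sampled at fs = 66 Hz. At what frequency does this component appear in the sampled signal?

18 Hz

180 Hz mod fs = 48 Hz.
48 Hz > fs/2 = 33 Hz, folds to fs − 48 Hz = 18 Hz.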